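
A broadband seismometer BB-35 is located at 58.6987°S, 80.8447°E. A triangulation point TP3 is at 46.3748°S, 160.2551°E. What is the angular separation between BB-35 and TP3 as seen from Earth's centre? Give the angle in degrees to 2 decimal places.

46.81°

Δφ = 12.3239°,  Δλ = 79.4104°
a = sin²(Δφ/2) + cos φ₁ cos φ₂ sin²(Δλ/2) = 0.157810
c = 2·arcsin(√a) = 0.817043 rad = 46.8131°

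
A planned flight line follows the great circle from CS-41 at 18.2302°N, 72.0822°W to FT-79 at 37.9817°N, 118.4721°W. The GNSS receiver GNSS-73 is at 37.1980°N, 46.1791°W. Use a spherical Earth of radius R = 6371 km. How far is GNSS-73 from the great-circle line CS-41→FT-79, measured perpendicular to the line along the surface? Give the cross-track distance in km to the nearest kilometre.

δ₁₃ = central angle CS-41→GNSS-73 = 0.516218 rad  (haversine)
θ₁₃ = bearing CS-41→GNSS-73 = 44.828°,  θ₁₂ = bearing CS-41→FT-79 = 305.987°
dₓₜ = R·arcsin(sin δ₁₃ · sin(θ₁₃ − θ₁₂)) = 6371·arcsin(0.49359·sin(-261.159°)) = 3245.951 km
|dₓₜ| = 3245.951 km

3246 km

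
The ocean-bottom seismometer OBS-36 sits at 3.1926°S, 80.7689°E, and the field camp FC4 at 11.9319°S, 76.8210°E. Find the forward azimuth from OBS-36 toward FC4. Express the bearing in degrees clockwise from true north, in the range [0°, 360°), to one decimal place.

203.9°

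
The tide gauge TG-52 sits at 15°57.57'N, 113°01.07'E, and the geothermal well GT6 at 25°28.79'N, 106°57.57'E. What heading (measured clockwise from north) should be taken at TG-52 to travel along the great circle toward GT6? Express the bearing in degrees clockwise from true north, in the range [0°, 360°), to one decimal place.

330.3°

TG-52: φ = +15.95950°, λ = +113.01783°
GT6: φ = +25.47983°, λ = +106.95950°
Δλ = -6.0583°
y = sin Δλ · cos φ₂ = -0.095276
x = cos φ₁ sin φ₂ − sin φ₁ cos φ₂ cos Δλ = 0.166784
θ = atan2(y, x) = -29.7373° → 330.2627° (mod 360°)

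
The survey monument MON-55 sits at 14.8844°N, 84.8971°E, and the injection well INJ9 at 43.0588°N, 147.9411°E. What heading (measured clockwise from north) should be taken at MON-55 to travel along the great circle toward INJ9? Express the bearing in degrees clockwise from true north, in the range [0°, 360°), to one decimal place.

Δλ = 63.0440°
y = sin Δλ · cos φ₂ = 0.651272
x = cos φ₁ sin φ₂ − sin φ₁ cos φ₂ cos Δλ = 0.574762
θ = atan2(y, x) = 48.5709° → 48.5709° (mod 360°)

48.6°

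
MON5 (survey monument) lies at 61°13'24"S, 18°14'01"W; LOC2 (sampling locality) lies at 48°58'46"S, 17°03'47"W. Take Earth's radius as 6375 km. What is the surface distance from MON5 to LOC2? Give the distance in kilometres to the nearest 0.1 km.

MON5: φ = -61.22333°, λ = -18.23361°
LOC2: φ = -48.97944°, λ = -17.06306°
Δφ = 12.2439°,  Δλ = 1.1706°
a = sin²(Δφ/2) + cos φ₁ cos φ₂ sin²(Δλ/2) = 0.011406
c = 2·arcsin(√a) = 0.214007 rad = 12.2617°
d = R·c = 6375 × 0.214007 = 1364.3 km

1364.3 km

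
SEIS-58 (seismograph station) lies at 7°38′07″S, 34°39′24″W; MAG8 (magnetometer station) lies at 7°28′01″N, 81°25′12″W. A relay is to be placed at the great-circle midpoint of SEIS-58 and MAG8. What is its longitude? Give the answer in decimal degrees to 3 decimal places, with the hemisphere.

58.043°W

SEIS-58: φ = -7.63528°, λ = -34.65667°
MAG8: φ = +7.46694°, λ = -81.42000°
Bx = cos φ₂ cos Δλ = 0.679205,  By = cos φ₂ sin Δλ = -0.722352
φₘ = atan2(sin φ₁ + sin φ₂, √((cos φ₁ + Bx)² + By²)) = -0.09170°
λₘ = λ₁ + atan2(By, cos φ₁ + Bx) = -58.04316°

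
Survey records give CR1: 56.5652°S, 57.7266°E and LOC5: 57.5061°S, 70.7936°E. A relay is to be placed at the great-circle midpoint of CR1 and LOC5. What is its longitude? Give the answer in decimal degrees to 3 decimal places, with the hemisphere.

Bx = cos φ₂ cos Δλ = 0.523299,  By = cos φ₂ sin Δλ = 0.121458
φₘ = atan2(sin φ₁ + sin φ₂, √((cos φ₁ + Bx)² + By²)) = -57.20582°
λₘ = λ₁ + atan2(By, cos φ₁ + Bx) = 64.17702°

64.177°E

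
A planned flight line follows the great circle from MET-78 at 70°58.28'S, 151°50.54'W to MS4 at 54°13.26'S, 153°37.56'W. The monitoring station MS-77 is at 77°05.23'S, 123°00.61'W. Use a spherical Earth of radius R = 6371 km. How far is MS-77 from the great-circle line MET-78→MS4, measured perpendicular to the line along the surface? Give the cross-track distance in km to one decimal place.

MET-78: φ = -70.97133°, λ = -151.84233°
MS4: φ = -54.22100°, λ = -153.62600°
MS-77: φ = -77.08717°, λ = -123.01017°
δ₁₃ = central angle MET-78→MS-77 = 0.171812 rad  (haversine)
θ₁₃ = bearing MET-78→MS-77 = 140.925°,  θ₁₂ = bearing MET-78→MS4 = 356.384°
dₓₜ = R·arcsin(sin δ₁₃ · sin(θ₁₃ − θ₁₂)) = 6371·arcsin(0.17097·sin(-215.458°)) = 632.917 km
|dₓₜ| = 632.917 km

632.9 km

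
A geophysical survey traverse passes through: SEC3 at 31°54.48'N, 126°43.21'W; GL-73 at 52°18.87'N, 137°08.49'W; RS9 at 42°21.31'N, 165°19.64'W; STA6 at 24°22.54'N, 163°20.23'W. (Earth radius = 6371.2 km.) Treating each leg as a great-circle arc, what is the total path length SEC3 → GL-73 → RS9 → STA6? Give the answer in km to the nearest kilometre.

SEC3: φ = +31.90800°, λ = -126.72017°
GL-73: φ = +52.31450°, λ = -137.14150°
RS9: φ = +42.35517°, λ = -165.32733°
STA6: φ = +24.37567°, λ = -163.33717°
SEC3→GL-73: c = 0.379954 rad, d = 2420.76 km
GL-73→RS9: c = 0.372663 rad, d = 2374.31 km
RS9→STA6: c = 0.315114 rad, d = 2007.66 km
Total = 2420.76 + 2374.31 + 2007.66 = 6802.72 km

6803 km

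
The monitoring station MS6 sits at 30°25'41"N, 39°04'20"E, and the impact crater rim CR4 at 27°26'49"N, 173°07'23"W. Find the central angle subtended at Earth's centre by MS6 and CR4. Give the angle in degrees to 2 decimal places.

114.46°

MS6: φ = +30.42806°, λ = +39.07222°
CR4: φ = +27.44694°, λ = -173.12306°
Δφ = -2.9811°,  Δλ = 147.8047°
a = sin²(Δφ/2) + cos φ₁ cos φ₂ sin²(Δλ/2) = 0.707054
c = 2·arcsin(√a) = 1.997759 rad = 114.4631°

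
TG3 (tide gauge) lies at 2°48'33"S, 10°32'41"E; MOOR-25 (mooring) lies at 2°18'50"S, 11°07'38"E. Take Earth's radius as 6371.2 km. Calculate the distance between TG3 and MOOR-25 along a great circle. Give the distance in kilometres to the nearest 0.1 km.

TG3: φ = -2.80917°, λ = +10.54472°
MOOR-25: φ = -2.31389°, λ = +11.12722°
Δφ = 0.4953°,  Δλ = 0.5825°
a = sin²(Δφ/2) + cos φ₁ cos φ₂ sin²(Δλ/2) = 0.000044
c = 2·arcsin(√a) = 0.013337 rad = 0.7642°
d = R·c = 6371.2 × 0.013337 = 85.0 km

85.0 km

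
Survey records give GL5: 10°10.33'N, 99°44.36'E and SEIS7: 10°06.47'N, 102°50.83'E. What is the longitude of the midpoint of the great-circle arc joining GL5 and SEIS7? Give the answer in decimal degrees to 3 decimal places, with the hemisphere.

101.293°E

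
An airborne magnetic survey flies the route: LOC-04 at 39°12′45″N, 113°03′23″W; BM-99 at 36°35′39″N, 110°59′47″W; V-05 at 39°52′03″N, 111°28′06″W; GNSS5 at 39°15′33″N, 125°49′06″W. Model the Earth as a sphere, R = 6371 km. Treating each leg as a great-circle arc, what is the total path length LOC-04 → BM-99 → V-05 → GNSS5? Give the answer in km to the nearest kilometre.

LOC-04: φ = +39.21250°, λ = -113.05639°
BM-99: φ = +36.59417°, λ = -110.99639°
V-05: φ = +39.86750°, λ = -111.46833°
GNSS5: φ = +39.25917°, λ = -125.81833°
LOC-04→BM-99: c = 0.053784 rad, d = 342.66 km
BM-99→V-05: c = 0.057495 rad, d = 366.30 km
V-05→GNSS5: c = 0.193165 rad, d = 1230.65 km
Total = 342.66 + 366.30 + 1230.65 = 1939.61 km

1940 km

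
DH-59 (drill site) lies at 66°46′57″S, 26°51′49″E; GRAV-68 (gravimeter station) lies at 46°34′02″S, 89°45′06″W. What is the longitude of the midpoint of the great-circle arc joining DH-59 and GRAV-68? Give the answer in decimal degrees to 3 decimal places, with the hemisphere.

DH-59: φ = -66.78250°, λ = +26.86361°
GRAV-68: φ = -46.56722°, λ = -89.75167°
Bx = cos φ₂ cos Δλ = -0.308000,  By = cos φ₂ sin Δλ = -0.614652
φₘ = atan2(sin φ₁ + sin φ₂, √((cos φ₁ + Bx)² + By²)) = -69.33042°
λₘ = λ₁ + atan2(By, cos φ₁ + Bx) = -55.15108°

55.151°W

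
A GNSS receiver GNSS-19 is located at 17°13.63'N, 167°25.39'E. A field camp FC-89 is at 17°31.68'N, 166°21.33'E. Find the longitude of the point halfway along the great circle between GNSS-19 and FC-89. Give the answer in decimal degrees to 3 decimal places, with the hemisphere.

166.890°E

GNSS-19: φ = +17.22717°, λ = +167.42317°
FC-89: φ = +17.52800°, λ = +166.35550°
Bx = cos φ₂ cos Δλ = 0.953404,  By = cos φ₂ sin Δλ = -0.017768
φₘ = atan2(sin φ₁ + sin φ₂, √((cos φ₁ + Bx)² + By²)) = 17.37829°
λₘ = λ₁ + atan2(By, cos φ₁ + Bx) = 166.88977°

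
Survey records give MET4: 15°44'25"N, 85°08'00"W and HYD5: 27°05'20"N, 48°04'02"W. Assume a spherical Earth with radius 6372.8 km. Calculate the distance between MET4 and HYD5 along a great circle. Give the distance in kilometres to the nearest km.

4023 km

MET4: φ = +15.74028°, λ = -85.13333°
HYD5: φ = +27.08889°, λ = -48.06722°
Δφ = 11.3486°,  Δλ = 37.0661°
a = sin²(Δφ/2) + cos φ₁ cos φ₂ sin²(Δλ/2) = 0.096350
c = 2·arcsin(√a) = 0.631234 rad = 36.1670°
d = R·c = 6372.8 × 0.631234 = 4022.7 km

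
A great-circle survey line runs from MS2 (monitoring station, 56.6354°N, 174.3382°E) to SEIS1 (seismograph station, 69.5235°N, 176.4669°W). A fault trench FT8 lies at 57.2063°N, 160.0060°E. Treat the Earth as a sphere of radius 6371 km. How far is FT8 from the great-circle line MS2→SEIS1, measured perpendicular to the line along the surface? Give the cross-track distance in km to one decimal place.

δ₁₃ = central angle MS2→FT8 = 0.136637 rad  (haversine)
θ₁₃ = bearing MS2→FT8 = 280.166°,  θ₁₂ = bearing MS2→SEIS1 = 13.846°
dₓₜ = R·arcsin(sin δ₁₃ · sin(θ₁₃ − θ₁₂)) = 6371·arcsin(0.13621·sin(266.321°)) = -868.708 km
|dₓₜ| = 868.708 km

868.7 km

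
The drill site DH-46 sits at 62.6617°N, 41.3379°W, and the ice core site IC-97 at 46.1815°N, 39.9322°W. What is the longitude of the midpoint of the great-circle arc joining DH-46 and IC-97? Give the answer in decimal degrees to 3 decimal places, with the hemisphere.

40.493°W

Bx = cos φ₂ cos Δλ = 0.692168,  By = cos φ₂ sin Δλ = 0.016985
φₘ = atan2(sin φ₁ + sin φ₂, √((cos φ₁ + Bx)² + By²)) = 54.42356°
λₘ = λ₁ + atan2(By, cos φ₁ + Bx) = -40.49276°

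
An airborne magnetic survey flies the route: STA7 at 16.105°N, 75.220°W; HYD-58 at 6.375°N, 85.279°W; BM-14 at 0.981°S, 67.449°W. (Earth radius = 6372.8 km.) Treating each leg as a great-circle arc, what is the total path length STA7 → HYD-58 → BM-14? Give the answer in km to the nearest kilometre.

STA7→HYD-58: c = 0.241676 rad, d = 1540.16 km
HYD-58→BM-14: c = 0.336116 rad, d = 2142.00 km
Total = 1540.16 + 2142.00 = 3682.15 km

3682 km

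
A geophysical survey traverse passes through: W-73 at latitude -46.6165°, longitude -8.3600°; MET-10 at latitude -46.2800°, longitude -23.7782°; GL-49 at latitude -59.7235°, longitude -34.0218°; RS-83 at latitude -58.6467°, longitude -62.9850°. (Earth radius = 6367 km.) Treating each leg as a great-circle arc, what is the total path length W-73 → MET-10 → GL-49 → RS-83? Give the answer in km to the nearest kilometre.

4458 km

W-73→MET-10: c = 0.185209 rad, d = 1179.22 km
MET-10→GL-49: c = 0.257438 rad, d = 1639.11 km
GL-49→RS-83: c = 0.257561 rad, d = 1639.89 km
Total = 1179.22 + 1639.11 + 1639.89 = 4458.22 km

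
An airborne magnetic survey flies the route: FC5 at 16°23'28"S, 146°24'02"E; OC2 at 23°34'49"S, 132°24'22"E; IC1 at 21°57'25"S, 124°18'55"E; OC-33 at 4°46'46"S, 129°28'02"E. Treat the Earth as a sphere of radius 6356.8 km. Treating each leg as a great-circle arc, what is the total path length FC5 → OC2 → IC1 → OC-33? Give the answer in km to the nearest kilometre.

FC5: φ = -16.39111°, λ = +146.40056°
OC2: φ = -23.58028°, λ = +132.40611°
IC1: φ = -21.95694°, λ = +124.31528°
OC-33: φ = -4.77944°, λ = +129.46722°
FC5→OC2: c = 0.261352 rad, d = 1661.36 km
OC2→IC1: c = 0.133232 rad, d = 846.93 km
IC1→OC-33: c = 0.312199 rad, d = 1984.58 km
Total = 1661.36 + 846.93 + 1984.58 = 4492.88 km

4493 km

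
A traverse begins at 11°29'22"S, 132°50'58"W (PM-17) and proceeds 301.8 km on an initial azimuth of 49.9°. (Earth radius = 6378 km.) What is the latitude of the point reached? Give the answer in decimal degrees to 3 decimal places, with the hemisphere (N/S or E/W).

9.736°S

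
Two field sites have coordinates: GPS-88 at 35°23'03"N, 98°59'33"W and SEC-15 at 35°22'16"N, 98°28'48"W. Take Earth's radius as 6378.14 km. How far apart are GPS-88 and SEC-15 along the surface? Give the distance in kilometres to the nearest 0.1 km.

46.5 km

GPS-88: φ = +35.38417°, λ = -98.99250°
SEC-15: φ = +35.37111°, λ = -98.48000°
Δφ = -0.0131°,  Δλ = 0.5125°
a = sin²(Δφ/2) + cos φ₁ cos φ₂ sin²(Δλ/2) = 0.000013
c = 2·arcsin(√a) = 0.007297 rad = 0.4181°
d = R·c = 6378.14 × 0.007297 = 46.5 km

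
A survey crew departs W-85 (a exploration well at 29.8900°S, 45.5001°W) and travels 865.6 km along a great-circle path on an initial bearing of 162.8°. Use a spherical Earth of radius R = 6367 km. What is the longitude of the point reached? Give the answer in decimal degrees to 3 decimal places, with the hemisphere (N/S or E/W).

δ = d/R = 865.6/6367 = 0.135951 rad
φ₂ = arcsin(sin φ₁ cos δ + cos φ₁ sin δ cos θ)
   = arcsin(-0.49834·0.99077 + 0.86698·0.13553·-0.95528) = -37.29996°
λ₂ = λ₁ + atan2(sin θ sin δ cos φ₁, cos δ − sin φ₁ sin φ₂) = -42.61216°

42.612°W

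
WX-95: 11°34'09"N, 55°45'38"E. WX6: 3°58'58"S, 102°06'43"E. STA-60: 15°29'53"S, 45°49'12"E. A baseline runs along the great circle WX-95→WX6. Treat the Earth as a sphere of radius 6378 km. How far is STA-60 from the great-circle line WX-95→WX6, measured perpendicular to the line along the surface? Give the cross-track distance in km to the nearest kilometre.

3196 km

WX-95: φ = +11.56917°, λ = +55.76056°
WX6: φ = -3.98278°, λ = +102.11194°
STA-60: φ = -15.49806°, λ = +45.82000°
δ₁₃ = central angle WX-95→STA-60 = 0.502668 rad  (haversine)
θ₁₃ = bearing WX-95→STA-60 = 200.200°,  θ₁₂ = bearing WX-95→WX6 = 105.938°
dₓₜ = R·arcsin(sin δ₁₃ · sin(θ₁₃ − θ₁₂)) = 6378·arcsin(0.48177·sin(94.262°)) = 3196.324 km
|dₓₜ| = 3196.324 km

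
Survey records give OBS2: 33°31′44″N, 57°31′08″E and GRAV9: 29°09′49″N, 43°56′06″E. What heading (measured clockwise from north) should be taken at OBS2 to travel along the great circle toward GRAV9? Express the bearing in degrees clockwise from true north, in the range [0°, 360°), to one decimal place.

OBS2: φ = +33.52889°, λ = +57.51889°
GRAV9: φ = +29.16361°, λ = +43.93500°
Δλ = -13.5839°
y = sin Δλ · cos φ₂ = -0.205095
x = cos φ₁ sin φ₂ − sin φ₁ cos φ₂ cos Δλ = -0.062622
θ = atan2(y, x) = -106.9792° → 253.0208° (mod 360°)

253.0°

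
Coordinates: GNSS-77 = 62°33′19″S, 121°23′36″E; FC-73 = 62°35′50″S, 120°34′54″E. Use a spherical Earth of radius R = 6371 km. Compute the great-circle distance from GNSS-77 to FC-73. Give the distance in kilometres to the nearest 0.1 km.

41.8 km

GNSS-77: φ = -62.55528°, λ = +121.39333°
FC-73: φ = -62.59722°, λ = +120.58167°
Δφ = -0.0419°,  Δλ = -0.8117°
a = sin²(Δφ/2) + cos φ₁ cos φ₂ sin²(Δλ/2) = 0.000011
c = 2·arcsin(√a) = 0.006565 rad = 0.3762°
d = R·c = 6371 × 0.006565 = 41.8 km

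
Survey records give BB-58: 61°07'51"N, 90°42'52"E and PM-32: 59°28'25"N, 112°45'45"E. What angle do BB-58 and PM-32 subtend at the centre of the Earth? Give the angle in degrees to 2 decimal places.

BB-58: φ = +61.13083°, λ = +90.71444°
PM-32: φ = +59.47361°, λ = +112.76250°
Δφ = -1.6572°,  Δλ = 22.0481°
a = sin²(Δφ/2) + cos φ₁ cos φ₂ sin²(Δλ/2) = 0.009176
c = 2·arcsin(√a) = 0.191880 rad = 10.9939°

10.99°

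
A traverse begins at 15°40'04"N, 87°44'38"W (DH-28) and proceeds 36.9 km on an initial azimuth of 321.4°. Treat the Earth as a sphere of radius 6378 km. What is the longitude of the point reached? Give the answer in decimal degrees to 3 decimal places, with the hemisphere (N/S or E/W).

DH-28: φ = +15.66778°, λ = -87.74389°
δ = d/R = 36.9/6378 = 0.005786 rad
φ₂ = arcsin(sin φ₁ cos δ + cos φ₁ sin δ cos θ)
   = arcsin(0.27006·0.99998 + 0.96284·0.00579·0.78152) = 15.92674°
λ₂ = λ₁ + atan2(sin θ sin δ cos φ₁, cos δ − sin φ₁ sin φ₂) = -87.95895°

87.959°W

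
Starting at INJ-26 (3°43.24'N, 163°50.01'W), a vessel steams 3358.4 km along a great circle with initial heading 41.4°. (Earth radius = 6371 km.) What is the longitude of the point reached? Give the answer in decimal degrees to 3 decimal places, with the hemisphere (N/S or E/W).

INJ-26: φ = +3.72067°, λ = -163.83350°
δ = d/R = 3358.4/6371 = 0.527139 rad
φ₂ = arcsin(sin φ₁ cos δ + cos φ₁ sin δ cos θ)
   = arcsin(0.06489·0.86425 + 0.99789·0.50306·0.75011) = 25.63525°
λ₂ = λ₁ + atan2(sin θ sin δ cos φ₁, cos δ − sin φ₁ sin φ₂) = -142.17933°

142.179°W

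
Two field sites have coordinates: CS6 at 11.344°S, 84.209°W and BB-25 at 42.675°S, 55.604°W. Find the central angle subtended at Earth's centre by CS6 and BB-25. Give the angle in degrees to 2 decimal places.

39.99°

Δφ = -31.3310°,  Δλ = 28.6050°
a = sin²(Δφ/2) + cos φ₁ cos φ₂ sin²(Δλ/2) = 0.116904
c = 2·arcsin(√a) = 0.697902 rad = 39.9869°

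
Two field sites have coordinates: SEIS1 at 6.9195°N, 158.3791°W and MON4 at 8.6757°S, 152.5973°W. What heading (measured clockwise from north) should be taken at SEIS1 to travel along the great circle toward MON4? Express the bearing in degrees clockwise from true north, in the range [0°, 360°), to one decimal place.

Δλ = 5.7818°
y = sin Δλ · cos φ₂ = 0.099588
x = cos φ₁ sin φ₂ − sin φ₁ cos φ₂ cos Δλ = -0.268233
θ = atan2(y, x) = 159.6314° → 159.6314° (mod 360°)

159.6°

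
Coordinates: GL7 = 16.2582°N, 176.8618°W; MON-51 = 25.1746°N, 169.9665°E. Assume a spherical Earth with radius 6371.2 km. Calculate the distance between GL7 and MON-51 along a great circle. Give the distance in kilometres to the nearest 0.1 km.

Δφ = 8.9164°,  Δλ = -13.1717°
a = sin²(Δφ/2) + cos φ₁ cos φ₂ sin²(Δλ/2) = 0.017471
c = 2·arcsin(√a) = 0.265131 rad = 15.1909°
d = R·c = 6371.2 × 0.265131 = 1689.2 km

1689.2 km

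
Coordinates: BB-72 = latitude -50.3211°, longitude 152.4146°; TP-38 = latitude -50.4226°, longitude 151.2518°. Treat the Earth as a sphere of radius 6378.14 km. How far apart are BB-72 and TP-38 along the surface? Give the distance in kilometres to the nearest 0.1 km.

83.3 km

Δφ = -0.1015°,  Δλ = -1.1628°
a = sin²(Δφ/2) + cos φ₁ cos φ₂ sin²(Δλ/2) = 0.000043
c = 2·arcsin(√a) = 0.013065 rad = 0.7485°
d = R·c = 6378.14 × 0.013065 = 83.3 km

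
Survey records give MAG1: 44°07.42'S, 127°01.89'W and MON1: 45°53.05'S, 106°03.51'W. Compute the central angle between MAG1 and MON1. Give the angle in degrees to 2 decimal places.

14.89°

MAG1: φ = -44.12367°, λ = -127.03150°
MON1: φ = -45.88417°, λ = -106.05850°
Δφ = -1.7605°,  Δλ = 20.9730°
a = sin²(Δφ/2) + cos φ₁ cos φ₂ sin²(Δλ/2) = 0.016789
c = 2·arcsin(√a) = 0.259873 rad = 14.8896°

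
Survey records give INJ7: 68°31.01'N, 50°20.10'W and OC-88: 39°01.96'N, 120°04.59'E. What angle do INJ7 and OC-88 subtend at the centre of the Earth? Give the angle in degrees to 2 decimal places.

72.21°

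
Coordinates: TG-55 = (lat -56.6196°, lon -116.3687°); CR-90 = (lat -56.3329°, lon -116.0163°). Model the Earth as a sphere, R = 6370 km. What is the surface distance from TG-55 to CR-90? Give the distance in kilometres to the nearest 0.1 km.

38.5 km

Δφ = 0.2867°,  Δλ = 0.3524°
a = sin²(Δφ/2) + cos φ₁ cos φ₂ sin²(Δλ/2) = 0.000009
c = 2·arcsin(√a) = 0.006048 rad = 0.3465°
d = R·c = 6370 × 0.006048 = 38.5 km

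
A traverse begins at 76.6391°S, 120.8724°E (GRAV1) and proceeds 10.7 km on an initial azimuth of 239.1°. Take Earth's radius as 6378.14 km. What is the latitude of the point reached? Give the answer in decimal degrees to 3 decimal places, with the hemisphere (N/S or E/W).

δ = d/R = 10.7/6378.14 = 0.001678 rad
φ₂ = arcsin(sin φ₁ cos δ + cos φ₁ sin δ cos θ)
   = arcsin(-0.97293·1.00000 + 0.23108·0.00168·-0.51354) = -76.68821°
λ₂ = λ₁ + atan2(sin θ sin δ cos φ₁, cos δ − sin φ₁ sin φ₂) = 120.51419°

76.688°S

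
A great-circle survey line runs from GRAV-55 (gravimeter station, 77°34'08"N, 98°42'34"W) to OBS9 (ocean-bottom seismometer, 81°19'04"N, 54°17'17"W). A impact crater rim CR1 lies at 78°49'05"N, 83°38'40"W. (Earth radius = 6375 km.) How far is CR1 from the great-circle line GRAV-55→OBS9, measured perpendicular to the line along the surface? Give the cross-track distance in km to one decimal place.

GRAV-55: φ = +77.56889°, λ = -98.70944°
OBS9: φ = +81.31778°, λ = -54.28806°
CR1: φ = +78.81806°, λ = -83.64444°
δ₁₃ = central angle GRAV-55→CR1 = 0.057842 rad  (haversine)
θ₁₃ = bearing GRAV-55→CR1 = 60.680°,  θ₁₂ = bearing GRAV-55→OBS9 = 44.501°
dₓₜ = R·arcsin(sin δ₁₃ · sin(θ₁₃ − θ₁₂)) = 6375·arcsin(0.05781·sin(16.178°)) = 102.690 km
|dₓₜ| = 102.690 km

102.7 km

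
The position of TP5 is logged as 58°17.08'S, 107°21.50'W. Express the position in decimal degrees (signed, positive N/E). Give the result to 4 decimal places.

-58.2847°, -107.3583°

lat: 58.2847° S → -58.2847°
lon: 107.3583° W → -107.3583°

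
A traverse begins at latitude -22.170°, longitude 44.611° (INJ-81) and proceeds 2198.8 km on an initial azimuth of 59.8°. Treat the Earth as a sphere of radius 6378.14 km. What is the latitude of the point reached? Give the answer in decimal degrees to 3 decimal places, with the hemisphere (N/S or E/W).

11.404°S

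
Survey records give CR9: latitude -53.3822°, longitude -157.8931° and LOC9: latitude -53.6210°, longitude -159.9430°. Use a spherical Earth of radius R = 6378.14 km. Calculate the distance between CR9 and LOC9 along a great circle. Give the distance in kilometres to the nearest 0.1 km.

Δφ = -0.2388°,  Δλ = -2.0499°
a = sin²(Δφ/2) + cos φ₁ cos φ₂ sin²(Δλ/2) = 0.000118
c = 2·arcsin(√a) = 0.021684 rad = 1.2424°
d = R·c = 6378.14 × 0.021684 = 138.3 km

138.3 km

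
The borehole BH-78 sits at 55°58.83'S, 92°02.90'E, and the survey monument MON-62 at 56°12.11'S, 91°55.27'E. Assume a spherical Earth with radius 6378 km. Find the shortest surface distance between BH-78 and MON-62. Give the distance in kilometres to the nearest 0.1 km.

BH-78: φ = -55.98050°, λ = +92.04833°
MON-62: φ = -56.20183°, λ = +91.92117°
Δφ = -0.2213°,  Δλ = -0.1272°
a = sin²(Δφ/2) + cos φ₁ cos φ₂ sin²(Δλ/2) = 0.000004
c = 2·arcsin(√a) = 0.004057 rad = 0.2324°
d = R·c = 6378 × 0.004057 = 25.9 km

25.9 km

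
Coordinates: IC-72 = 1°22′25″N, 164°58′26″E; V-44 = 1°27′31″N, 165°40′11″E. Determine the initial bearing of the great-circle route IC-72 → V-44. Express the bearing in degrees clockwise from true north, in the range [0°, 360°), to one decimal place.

83.0°

IC-72: φ = +1.37361°, λ = +164.97389°
V-44: φ = +1.45861°, λ = +165.66972°
Δλ = 0.6958°
y = sin Δλ · cos φ₂ = 0.012140
x = cos φ₁ sin φ₂ − sin φ₁ cos φ₂ cos Δλ = 0.001485
θ = atan2(y, x) = 83.0249° → 83.0249° (mod 360°)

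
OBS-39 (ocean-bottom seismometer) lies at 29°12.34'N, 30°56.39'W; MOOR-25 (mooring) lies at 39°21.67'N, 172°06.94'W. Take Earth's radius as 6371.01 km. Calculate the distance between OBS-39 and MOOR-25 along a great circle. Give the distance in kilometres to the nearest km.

OBS-39: φ = +29.20567°, λ = -30.93983°
MOOR-25: φ = +39.36117°, λ = -172.11567°
Δφ = 10.1555°,  Δλ = -141.1758°
a = sin²(Δφ/2) + cos φ₁ cos φ₂ sin²(Δλ/2) = 0.608159
c = 2·arcsin(√a) = 1.788838 rad = 102.4929°
d = R·c = 6371.01 × 1.788838 = 11396.7 km

11397 km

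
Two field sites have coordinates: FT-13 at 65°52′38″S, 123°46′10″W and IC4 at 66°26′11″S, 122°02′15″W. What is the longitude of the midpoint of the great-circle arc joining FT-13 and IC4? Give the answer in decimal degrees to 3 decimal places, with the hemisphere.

122.913°W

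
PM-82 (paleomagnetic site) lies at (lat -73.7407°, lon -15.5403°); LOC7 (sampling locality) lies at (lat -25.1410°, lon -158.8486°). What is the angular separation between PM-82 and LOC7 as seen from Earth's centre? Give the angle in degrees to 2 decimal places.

78.19°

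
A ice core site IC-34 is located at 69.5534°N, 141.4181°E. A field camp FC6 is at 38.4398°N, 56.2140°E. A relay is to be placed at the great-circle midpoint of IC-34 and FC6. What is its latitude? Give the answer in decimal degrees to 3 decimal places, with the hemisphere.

60.443°N

Bx = cos φ₂ cos Δλ = 0.065486,  By = cos φ₂ sin Δλ = -0.780519
φₘ = atan2(sin φ₁ + sin φ₂, √((cos φ₁ + Bx)² + By²)) = 60.44324°
λₘ = λ₁ + atan2(By, cos φ₁ + Bx) = 79.40725°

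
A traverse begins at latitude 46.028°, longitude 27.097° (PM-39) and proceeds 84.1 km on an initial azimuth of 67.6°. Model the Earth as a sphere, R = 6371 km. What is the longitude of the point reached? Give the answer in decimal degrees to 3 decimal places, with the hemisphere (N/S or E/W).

δ = d/R = 84.1/6371 = 0.013200 rad
φ₂ = arcsin(sin φ₁ cos δ + cos φ₁ sin δ cos θ)
   = arcsin(0.71968·0.99991 + 0.69431·0.01320·0.38107) = 46.31176°
λ₂ = λ₁ + atan2(sin θ sin δ cos φ₁, cos δ − sin φ₁ sin φ₂) = 28.10937°

28.109°E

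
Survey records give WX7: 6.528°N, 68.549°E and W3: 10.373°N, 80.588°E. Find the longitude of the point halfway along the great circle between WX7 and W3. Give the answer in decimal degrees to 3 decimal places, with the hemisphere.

74.538°E

Bx = cos φ₂ cos Δλ = 0.962022,  By = cos φ₂ sin Δλ = 0.205169
φₘ = atan2(sin φ₁ + sin φ₂, √((cos φ₁ + Bx)² + By²)) = 8.49667°
λₘ = λ₁ + atan2(By, cos φ₁ + Bx) = 74.53837°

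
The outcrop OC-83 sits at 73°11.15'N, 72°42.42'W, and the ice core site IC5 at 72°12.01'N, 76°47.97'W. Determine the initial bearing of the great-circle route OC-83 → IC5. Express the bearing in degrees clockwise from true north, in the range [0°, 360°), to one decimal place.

233.0°

OC-83: φ = +73.18583°, λ = -72.70700°
IC5: φ = +72.20017°, λ = -76.79950°
Δλ = -4.0925°
y = sin Δλ · cos φ₂ = -0.021816
x = cos φ₁ sin φ₂ − sin φ₁ cos φ₂ cos Δλ = -0.016456
θ = atan2(y, x) = -127.0274° → 232.9726° (mod 360°)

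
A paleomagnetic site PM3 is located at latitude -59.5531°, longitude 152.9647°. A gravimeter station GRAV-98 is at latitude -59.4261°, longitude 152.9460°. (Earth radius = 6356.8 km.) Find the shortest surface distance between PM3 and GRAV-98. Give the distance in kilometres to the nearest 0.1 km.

Δφ = 0.1270°,  Δλ = -0.0187°
a = sin²(Δφ/2) + cos φ₁ cos φ₂ sin²(Δλ/2) = 0.000001
c = 2·arcsin(√a) = 0.002223 rad = 0.1274°
d = R·c = 6356.8 × 0.002223 = 14.1 km

14.1 km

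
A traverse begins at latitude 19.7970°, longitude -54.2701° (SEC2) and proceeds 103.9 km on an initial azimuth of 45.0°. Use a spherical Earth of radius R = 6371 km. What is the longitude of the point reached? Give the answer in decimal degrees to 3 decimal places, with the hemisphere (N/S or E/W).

δ = d/R = 103.9/6371 = 0.016308 rad
φ₂ = arcsin(sin φ₁ cos δ + cos φ₁ sin δ cos θ)
   = arcsin(0.33869·0.99987 + 0.94090·0.01631·0.70711) = 20.45633°
λ₂ = λ₁ + atan2(sin θ sin δ cos φ₁, cos δ − sin φ₁ sin φ₂) = -53.56493°

53.565°W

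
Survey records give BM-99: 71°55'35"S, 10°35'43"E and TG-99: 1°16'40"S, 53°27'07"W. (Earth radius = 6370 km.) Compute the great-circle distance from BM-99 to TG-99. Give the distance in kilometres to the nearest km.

9002 km

BM-99: φ = -71.92639°, λ = +10.59528°
TG-99: φ = -1.27778°, λ = -53.45194°
Δφ = 70.6486°,  Δλ = -64.0472°
a = sin²(Δφ/2) + cos φ₁ cos φ₂ sin²(Δλ/2) = 0.421532
c = 2·arcsin(√a) = 1.413210 rad = 80.9709°
d = R·c = 6370 × 1.413210 = 9002.1 km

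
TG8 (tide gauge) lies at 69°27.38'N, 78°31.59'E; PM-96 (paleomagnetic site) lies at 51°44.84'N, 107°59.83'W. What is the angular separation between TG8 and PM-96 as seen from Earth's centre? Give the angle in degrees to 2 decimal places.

58.70°

TG8: φ = +69.45633°, λ = +78.52650°
PM-96: φ = +51.74733°, λ = -107.99717°
Δφ = -17.7090°,  Δλ = 173.4763°
a = sin²(Δφ/2) + cos φ₁ cos φ₂ sin²(Δλ/2) = 0.240256
c = 2·arcsin(√a) = 1.024544 rad = 58.7020°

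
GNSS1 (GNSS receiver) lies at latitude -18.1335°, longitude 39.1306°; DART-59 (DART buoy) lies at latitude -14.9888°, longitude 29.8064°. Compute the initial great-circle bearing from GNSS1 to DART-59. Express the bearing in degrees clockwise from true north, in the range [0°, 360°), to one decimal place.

288.0°

Δλ = -9.3242°
y = sin Δλ · cos φ₂ = -0.156508
x = cos φ₁ sin φ₂ − sin φ₁ cos φ₂ cos Δλ = 0.050886
θ = atan2(y, x) = -71.9891° → 288.0109° (mod 360°)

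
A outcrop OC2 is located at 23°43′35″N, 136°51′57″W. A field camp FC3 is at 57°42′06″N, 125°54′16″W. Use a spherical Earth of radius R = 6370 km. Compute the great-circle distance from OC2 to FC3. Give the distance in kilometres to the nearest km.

3878 km

OC2: φ = +23.72639°, λ = -136.86583°
FC3: φ = +57.70167°, λ = -125.90444°
Δφ = 33.9753°,  Δλ = 10.9614°
a = sin²(Δφ/2) + cos φ₁ cos φ₂ sin²(Δλ/2) = 0.089823
c = 2·arcsin(√a) = 0.608766 rad = 34.8797°
d = R·c = 6370 × 0.608766 = 3877.8 km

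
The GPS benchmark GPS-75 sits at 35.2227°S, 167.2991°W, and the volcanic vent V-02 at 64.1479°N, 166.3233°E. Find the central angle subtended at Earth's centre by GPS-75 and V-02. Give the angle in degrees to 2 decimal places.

101.53°

Δφ = 99.3706°,  Δλ = -26.3776°
a = sin²(Δφ/2) + cos φ₁ cos φ₂ sin²(Δλ/2) = 0.599953
c = 2·arcsin(√a) = 1.772059 rad = 101.5315°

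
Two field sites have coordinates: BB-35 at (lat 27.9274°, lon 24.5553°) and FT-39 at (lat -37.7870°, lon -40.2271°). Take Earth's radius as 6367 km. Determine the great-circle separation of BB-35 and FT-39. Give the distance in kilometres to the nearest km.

9934 km

Δφ = -65.7144°,  Δλ = -64.7824°
a = sin²(Δφ/2) + cos φ₁ cos φ₂ sin²(Δλ/2) = 0.494737
c = 2·arcsin(√a) = 1.560271 rad = 89.3969°
d = R·c = 6367 × 1.560271 = 9934.2 km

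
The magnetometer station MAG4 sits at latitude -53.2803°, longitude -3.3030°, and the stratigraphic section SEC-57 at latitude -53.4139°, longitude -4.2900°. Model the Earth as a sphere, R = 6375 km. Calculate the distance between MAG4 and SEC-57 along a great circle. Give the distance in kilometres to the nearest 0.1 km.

Δφ = -0.1336°,  Δλ = -0.9870°
a = sin²(Δφ/2) + cos φ₁ cos φ₂ sin²(Δλ/2) = 0.000028
c = 2·arcsin(√a) = 0.010545 rad = 0.6042°
d = R·c = 6375 × 0.010545 = 67.2 km

67.2 km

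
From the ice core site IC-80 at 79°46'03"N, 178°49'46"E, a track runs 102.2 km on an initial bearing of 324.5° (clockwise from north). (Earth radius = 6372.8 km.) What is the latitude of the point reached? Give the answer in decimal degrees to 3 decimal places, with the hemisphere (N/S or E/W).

80.501°N

IC-80: φ = +79.76750°, λ = +178.82944°
δ = d/R = 102.2/6372.8 = 0.016037 rad
φ₂ = arcsin(sin φ₁ cos δ + cos φ₁ sin δ cos θ)
   = arcsin(0.98410·0.99987 + 0.17764·0.01604·0.81412) = 80.50071°
λ₂ = λ₁ + atan2(sin θ sin δ cos φ₁, cos δ − sin φ₁ sin φ₂) = 175.59476°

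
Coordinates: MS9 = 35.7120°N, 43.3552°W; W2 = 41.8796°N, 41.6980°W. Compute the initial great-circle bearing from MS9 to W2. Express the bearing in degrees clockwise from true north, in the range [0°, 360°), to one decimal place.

Δλ = 1.6572°
y = sin Δλ · cos φ₂ = 0.021532
x = cos φ₁ sin φ₂ − sin φ₁ cos φ₂ cos Δλ = 0.107619
θ = atan2(y, x) = 11.3142° → 11.3142° (mod 360°)

11.3°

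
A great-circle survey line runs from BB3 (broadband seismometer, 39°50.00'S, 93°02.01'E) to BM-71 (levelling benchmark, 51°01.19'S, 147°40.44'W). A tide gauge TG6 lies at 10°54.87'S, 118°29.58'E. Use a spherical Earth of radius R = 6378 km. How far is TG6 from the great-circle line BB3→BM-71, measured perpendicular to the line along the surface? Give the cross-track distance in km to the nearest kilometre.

4005 km

BB3: φ = -39.83333°, λ = +93.03350°
BM-71: φ = -51.01983°, λ = -147.67400°
TG6: φ = -10.91450°, λ = +118.49300°
δ₁₃ = central angle BB3→TG6 = 0.640023 rad  (haversine)
θ₁₃ = bearing BB3→TG6 = 44.973°,  θ₁₂ = bearing BB3→BM-71 = 145.361°
dₓₜ = R·arcsin(sin δ₁₃ · sin(θ₁₃ − θ₁₂)) = 6378·arcsin(0.59721·sin(-100.387°)) = -4004.586 km
|dₓₜ| = 4004.586 km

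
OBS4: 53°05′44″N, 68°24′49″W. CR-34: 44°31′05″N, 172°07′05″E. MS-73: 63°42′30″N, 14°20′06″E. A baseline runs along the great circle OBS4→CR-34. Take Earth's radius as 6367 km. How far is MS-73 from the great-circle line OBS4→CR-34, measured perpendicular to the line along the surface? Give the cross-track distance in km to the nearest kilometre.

OBS4: φ = +53.09556°, λ = -68.41361°
CR-34: φ = +44.51806°, λ = +172.11806°
MS-73: φ = +63.70833°, λ = +14.33500°
δ₁₃ = central angle OBS4→MS-73 = 0.721995 rad  (haversine)
θ₁₃ = bearing OBS4→MS-73 = 41.672°,  θ₁₂ = bearing OBS4→CR-34 = 318.493°
dₓₜ = R·arcsin(sin δ₁₃ · sin(θ₁₃ − θ₁₂)) = 6367·arcsin(0.66088·sin(-276.822°)) = 4557.359 km
|dₓₜ| = 4557.359 km

4557 km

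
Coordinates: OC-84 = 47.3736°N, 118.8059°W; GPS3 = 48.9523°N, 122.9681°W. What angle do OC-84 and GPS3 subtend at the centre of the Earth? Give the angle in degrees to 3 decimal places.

3.193°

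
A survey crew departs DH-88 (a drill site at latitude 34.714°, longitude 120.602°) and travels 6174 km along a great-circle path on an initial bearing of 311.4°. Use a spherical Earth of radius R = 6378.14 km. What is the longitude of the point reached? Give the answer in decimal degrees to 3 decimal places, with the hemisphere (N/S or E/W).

δ = d/R = 6174/6378.14 = 0.967994 rad
φ₂ = arcsin(sin φ₁ cos δ + cos φ₁ sin δ cos θ)
   = arcsin(0.56948·0.56695 + 0.82200·0.82375·0.66131) = 50.41324°
λ₂ = λ₁ + atan2(sin θ sin δ cos φ₁, cos δ − sin φ₁ sin φ₂) = 44.75467°

44.755°E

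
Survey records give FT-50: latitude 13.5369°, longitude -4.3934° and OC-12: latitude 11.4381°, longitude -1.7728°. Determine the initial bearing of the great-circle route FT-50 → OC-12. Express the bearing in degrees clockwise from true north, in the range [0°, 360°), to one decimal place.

Δλ = 2.6206°
y = sin Δλ · cos φ₂ = 0.044814
x = cos φ₁ sin φ₂ − sin φ₁ cos φ₂ cos Δλ = -0.036383
θ = atan2(y, x) = 129.0718° → 129.0718° (mod 360°)

129.1°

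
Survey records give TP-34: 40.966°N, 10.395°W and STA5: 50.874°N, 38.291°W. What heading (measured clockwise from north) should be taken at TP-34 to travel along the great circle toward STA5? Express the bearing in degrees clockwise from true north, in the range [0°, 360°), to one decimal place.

306.7°

Δλ = -27.8960°
y = sin Δλ · cos φ₂ = -0.295238
x = cos φ₁ sin φ₂ − sin φ₁ cos φ₂ cos Δλ = 0.220140
θ = atan2(y, x) = -53.2904° → 306.7096° (mod 360°)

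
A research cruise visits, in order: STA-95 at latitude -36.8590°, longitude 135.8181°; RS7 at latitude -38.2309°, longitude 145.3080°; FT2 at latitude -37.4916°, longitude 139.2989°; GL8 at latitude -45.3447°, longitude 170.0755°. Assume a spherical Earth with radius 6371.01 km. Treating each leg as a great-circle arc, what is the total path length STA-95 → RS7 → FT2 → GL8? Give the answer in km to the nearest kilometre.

4075 km

STA-95→RS7: c = 0.133425 rad, d = 850.06 km
RS7→FT2: c = 0.083785 rad, d = 533.80 km
FT2→GL8: c = 0.422454 rad, d = 2691.46 km
Total = 850.06 + 533.80 + 2691.46 = 4075.31 km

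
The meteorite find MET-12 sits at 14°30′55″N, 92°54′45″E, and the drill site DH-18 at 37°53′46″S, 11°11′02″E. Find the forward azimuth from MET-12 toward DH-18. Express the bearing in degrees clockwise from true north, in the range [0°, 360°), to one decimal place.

MET-12: φ = +14.51528°, λ = +92.91250°
DH-18: φ = -37.89611°, λ = +11.18389°
Δλ = -81.7286°
y = sin Δλ · cos φ₂ = -0.780917
x = cos φ₁ sin φ₂ − sin φ₁ cos φ₂ cos Δλ = -0.623080
θ = atan2(y, x) = -128.5857° → 231.4143° (mod 360°)

231.4°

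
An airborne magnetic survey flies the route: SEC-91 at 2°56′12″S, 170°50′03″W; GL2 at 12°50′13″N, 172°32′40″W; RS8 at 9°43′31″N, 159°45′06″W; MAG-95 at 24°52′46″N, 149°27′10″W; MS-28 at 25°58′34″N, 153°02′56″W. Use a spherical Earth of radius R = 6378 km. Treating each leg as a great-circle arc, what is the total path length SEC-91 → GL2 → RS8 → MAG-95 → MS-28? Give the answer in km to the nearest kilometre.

SEC-91: φ = -2.93667°, λ = -170.83417°
GL2: φ = +12.83694°, λ = -172.54444°
RS8: φ = +9.72528°, λ = -159.75167°
MAG-95: φ = +24.87944°, λ = -149.45278°
MS-28: φ = +25.97611°, λ = -153.04889°
SEC-91→GL2: c = 0.276893 rad, d = 1766.02 km
GL2→RS8: c = 0.225551 rad, d = 1438.56 km
RS8→MAG-95: c = 0.314925 rad, d = 2008.59 km
MAG-95→MS-28: c = 0.059825 rad, d = 381.57 km
Total = 1766.02 + 1438.56 + 2008.59 + 381.57 = 5594.74 km

5595 km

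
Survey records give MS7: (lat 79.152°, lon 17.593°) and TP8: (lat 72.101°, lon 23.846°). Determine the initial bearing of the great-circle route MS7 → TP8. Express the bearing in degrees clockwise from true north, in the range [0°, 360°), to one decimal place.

164.5°

Δλ = 6.2530°
y = sin Δλ · cos φ₂ = 0.033475
x = cos φ₁ sin φ₂ − sin φ₁ cos φ₂ cos Δλ = -0.120957
θ = atan2(y, x) = 164.5304° → 164.5304° (mod 360°)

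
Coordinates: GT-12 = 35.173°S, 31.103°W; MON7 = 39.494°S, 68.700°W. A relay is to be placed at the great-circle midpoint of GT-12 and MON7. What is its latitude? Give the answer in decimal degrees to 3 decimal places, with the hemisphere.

38.857°S

Bx = cos φ₂ cos Δλ = 0.611428,  By = cos φ₂ sin Δλ = -0.470812
φₘ = atan2(sin φ₁ + sin φ₂, √((cos φ₁ + Bx)² + By²)) = -38.85698°
λₘ = λ₁ + atan2(By, cos φ₁ + Bx) = -49.34032°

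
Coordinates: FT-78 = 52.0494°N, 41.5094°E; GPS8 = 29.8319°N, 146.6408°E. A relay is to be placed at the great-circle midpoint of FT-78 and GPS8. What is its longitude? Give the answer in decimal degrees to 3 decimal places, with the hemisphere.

Bx = cos φ₂ cos Δλ = -0.226444,  By = cos φ₂ sin Δλ = 0.837413
φₘ = atan2(sin φ₁ + sin φ₂, √((cos φ₁ + Bx)² + By²)) = 54.32719°
λₘ = λ₁ + atan2(By, cos φ₁ + Bx) = 106.61930°

106.619°E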